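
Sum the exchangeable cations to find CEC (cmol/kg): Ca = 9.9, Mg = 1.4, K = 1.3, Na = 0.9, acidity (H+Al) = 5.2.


Step 1: CEC = Ca + Mg + K + Na + (H+Al)
Step 2: CEC = 9.9 + 1.4 + 1.3 + 0.9 + 5.2
Step 3: CEC = 18.7 cmol/kg

18.7


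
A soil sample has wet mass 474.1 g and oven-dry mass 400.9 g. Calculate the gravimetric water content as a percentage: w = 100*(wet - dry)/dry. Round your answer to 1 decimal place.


Step 1: Water mass = wet - dry = 474.1 - 400.9 = 73.2 g
Step 2: w = 100 * water mass / dry mass
Step 3: w = 100 * 73.2 / 400.9 = 18.3%

18.3


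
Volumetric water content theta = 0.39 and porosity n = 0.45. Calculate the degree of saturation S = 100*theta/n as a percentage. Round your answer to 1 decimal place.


Step 1: S = 100 * theta_v / n
Step 2: S = 100 * 0.39 / 0.45
Step 3: S = 86.7%

86.7


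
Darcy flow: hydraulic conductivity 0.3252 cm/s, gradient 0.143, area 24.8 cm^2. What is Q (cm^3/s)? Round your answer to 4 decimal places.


Step 1: Apply Darcy's law: Q = K * i * A
Step 2: Q = 0.3252 * 0.143 * 24.8
Step 3: Q = 1.1533 cm^3/s

1.1533


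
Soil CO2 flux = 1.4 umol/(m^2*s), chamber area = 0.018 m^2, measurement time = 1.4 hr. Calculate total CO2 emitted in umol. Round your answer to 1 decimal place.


Step 1: Convert time to seconds: 1.4 hr * 3600 = 5040.0 s
Step 2: Total = flux * area * time_s
Step 3: Total = 1.4 * 0.018 * 5040.0
Step 4: Total = 127.0 umol

127.0


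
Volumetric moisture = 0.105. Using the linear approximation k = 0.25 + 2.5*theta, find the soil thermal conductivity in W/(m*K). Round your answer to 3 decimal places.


Step 1: k = 0.25 + 2.5 * theta
Step 2: k = 0.25 + 2.5 * 0.105
Step 3: k = 0.25 + 0.263
Step 4: k = 0.513 W/(m*K)

0.513


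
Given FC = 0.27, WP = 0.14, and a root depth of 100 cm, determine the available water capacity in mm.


Step 1: Available water = (FC - WP) * depth * 10
Step 2: AW = (0.27 - 0.14) * 100 * 10
Step 3: AW = 0.13 * 100 * 10
Step 4: AW = 130.0 mm

130.0


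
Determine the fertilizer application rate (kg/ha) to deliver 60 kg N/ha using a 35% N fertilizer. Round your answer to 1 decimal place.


Step 1: Fertilizer rate = target N / (N content / 100)
Step 2: Rate = 60 / (35 / 100)
Step 3: Rate = 60 / 0.35
Step 4: Rate = 171.4 kg/ha

171.4


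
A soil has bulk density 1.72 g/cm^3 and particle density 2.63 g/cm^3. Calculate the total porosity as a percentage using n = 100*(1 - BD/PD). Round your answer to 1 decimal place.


Step 1: Formula: n = 100 * (1 - BD / PD)
Step 2: n = 100 * (1 - 1.72 / 2.63)
Step 3: n = 100 * (1 - 0.65399)
Step 4: n = 34.6%

34.6


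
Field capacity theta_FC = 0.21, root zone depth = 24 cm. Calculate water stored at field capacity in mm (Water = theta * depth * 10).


Step 1: Water (mm) = theta_FC * depth (cm) * 10
Step 2: Water = 0.21 * 24 * 10
Step 3: Water = 50.4 mm

50.4


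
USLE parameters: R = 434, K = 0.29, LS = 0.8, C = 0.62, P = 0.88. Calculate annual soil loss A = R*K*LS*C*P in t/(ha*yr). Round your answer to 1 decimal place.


Step 1: A = R * K * LS * C * P
Step 2: R * K = 434 * 0.29 = 125.86
Step 3: (R*K) * LS = 125.86 * 0.8 = 100.688
Step 4: * C * P = 100.688 * 0.62 * 0.88 = 54.9
Step 5: A = 54.9 t/(ha*yr)

54.9


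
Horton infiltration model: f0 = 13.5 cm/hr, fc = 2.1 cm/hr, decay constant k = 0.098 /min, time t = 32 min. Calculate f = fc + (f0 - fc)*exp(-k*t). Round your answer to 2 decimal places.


Step 1: f = fc + (f0 - fc) * exp(-k * t)
Step 2: exp(-0.098 * 32) = 0.043456
Step 3: f = 2.1 + (13.5 - 2.1) * 0.043456
Step 4: f = 2.1 + 11.4 * 0.043456
Step 5: f = 2.6 cm/hr

2.6


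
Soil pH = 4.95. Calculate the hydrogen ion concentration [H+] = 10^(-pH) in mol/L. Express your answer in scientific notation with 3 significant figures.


Step 1: [H+] = 10^(-pH)
Step 2: [H+] = 10^(-4.95)
Step 3: [H+] = 1.12e-05 mol/L

1.12e-05


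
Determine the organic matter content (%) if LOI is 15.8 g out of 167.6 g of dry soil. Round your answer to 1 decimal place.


Step 1: OM% = 100 * LOI / sample mass
Step 2: OM = 100 * 15.8 / 167.6
Step 3: OM = 9.4%

9.4


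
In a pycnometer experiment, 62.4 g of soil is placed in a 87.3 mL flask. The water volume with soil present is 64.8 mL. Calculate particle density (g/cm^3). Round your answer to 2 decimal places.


Step 1: Volume of solids = flask volume - water volume with soil
Step 2: V_solids = 87.3 - 64.8 = 22.5 mL
Step 3: Particle density = mass / V_solids = 62.4 / 22.5 = 2.77 g/cm^3

2.77


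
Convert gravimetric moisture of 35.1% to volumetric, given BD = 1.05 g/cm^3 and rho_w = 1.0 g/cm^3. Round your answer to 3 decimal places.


Step 1: theta = (w / 100) * BD / rho_w
Step 2: theta = (35.1 / 100) * 1.05 / 1.0
Step 3: theta = 0.351 * 1.05
Step 4: theta = 0.369

0.369


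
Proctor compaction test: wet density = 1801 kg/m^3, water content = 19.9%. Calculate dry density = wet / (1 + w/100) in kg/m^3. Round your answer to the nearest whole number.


Step 1: Dry density = wet density / (1 + w/100)
Step 2: Dry density = 1801 / (1 + 19.9/100)
Step 3: Dry density = 1801 / 1.199
Step 4: Dry density = 1502 kg/m^3

1502


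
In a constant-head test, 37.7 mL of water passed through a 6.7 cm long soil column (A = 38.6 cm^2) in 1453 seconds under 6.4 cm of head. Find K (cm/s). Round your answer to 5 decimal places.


Step 1: K = Q * L / (A * t * h)
Step 2: Numerator = 37.7 * 6.7 = 252.59
Step 3: Denominator = 38.6 * 1453 * 6.4 = 358949.12
Step 4: K = 252.59 / 358949.12 = 0.0007 cm/s

0.0007


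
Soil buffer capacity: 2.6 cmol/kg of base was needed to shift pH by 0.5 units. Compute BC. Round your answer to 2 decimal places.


Step 1: BC = change in base / change in pH
Step 2: BC = 2.6 / 0.5
Step 3: BC = 5.2 cmol/(kg*pH unit)

5.2


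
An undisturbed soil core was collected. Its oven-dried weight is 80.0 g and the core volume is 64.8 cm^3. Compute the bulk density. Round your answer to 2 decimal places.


Step 1: Identify the formula: BD = dry mass / volume
Step 2: Substitute values: BD = 80.0 / 64.8
Step 3: BD = 1.23 g/cm^3

1.23


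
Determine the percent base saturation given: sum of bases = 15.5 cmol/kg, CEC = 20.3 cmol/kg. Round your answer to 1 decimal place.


Step 1: BS = 100 * (sum of bases) / CEC
Step 2: BS = 100 * 15.5 / 20.3
Step 3: BS = 76.4%

76.4


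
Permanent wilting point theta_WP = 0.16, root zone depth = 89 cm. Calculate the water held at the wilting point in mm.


Step 1: Water (mm) = theta_WP * depth * 10
Step 2: Water = 0.16 * 89 * 10
Step 3: Water = 142.4 mm

142.4


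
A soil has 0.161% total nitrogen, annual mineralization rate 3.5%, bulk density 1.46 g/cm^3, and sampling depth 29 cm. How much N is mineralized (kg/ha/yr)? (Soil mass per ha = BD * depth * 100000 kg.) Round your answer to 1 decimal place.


Step 1: Soil mass per ha = BD * depth * 100000 = 1.46 * 29 * 100000 = 4234000 kg
Step 2: Total N pool = soil mass * N%/100 = 4234000 * 0.161/100 = 6816.74 kg/ha
Step 3: N mineralized = N pool * rate%/100 = 6816.74 * 3.5/100 = 238.6 kg/ha/yr

238.6


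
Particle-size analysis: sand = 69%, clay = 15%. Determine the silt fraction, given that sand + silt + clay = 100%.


Step 1: sand + silt + clay = 100%
Step 2: silt = 100 - sand - clay
Step 3: silt = 100 - 69 - 15
Step 4: silt = 16%

16


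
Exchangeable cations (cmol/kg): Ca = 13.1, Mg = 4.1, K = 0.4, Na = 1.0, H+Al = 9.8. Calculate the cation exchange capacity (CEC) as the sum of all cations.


Step 1: CEC = Ca + Mg + K + Na + (H+Al)
Step 2: CEC = 13.1 + 4.1 + 0.4 + 1.0 + 9.8
Step 3: CEC = 28.4 cmol/kg

28.4


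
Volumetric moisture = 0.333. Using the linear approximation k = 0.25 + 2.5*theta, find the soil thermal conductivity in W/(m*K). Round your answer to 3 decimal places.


Step 1: k = 0.25 + 2.5 * theta
Step 2: k = 0.25 + 2.5 * 0.333
Step 3: k = 0.25 + 0.833
Step 4: k = 1.083 W/(m*K)

1.083


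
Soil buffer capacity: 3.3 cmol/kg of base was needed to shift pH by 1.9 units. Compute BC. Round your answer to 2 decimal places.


Step 1: BC = change in base / change in pH
Step 2: BC = 3.3 / 1.9
Step 3: BC = 1.74 cmol/(kg*pH unit)

1.74


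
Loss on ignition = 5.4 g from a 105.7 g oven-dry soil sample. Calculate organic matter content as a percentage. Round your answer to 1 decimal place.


Step 1: OM% = 100 * LOI / sample mass
Step 2: OM = 100 * 5.4 / 105.7
Step 3: OM = 5.1%

5.1


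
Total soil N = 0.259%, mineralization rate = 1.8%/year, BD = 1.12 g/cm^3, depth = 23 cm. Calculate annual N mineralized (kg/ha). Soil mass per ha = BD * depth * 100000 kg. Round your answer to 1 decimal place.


Step 1: Soil mass per ha = BD * depth * 100000 = 1.12 * 23 * 100000 = 2576000 kg
Step 2: Total N pool = soil mass * N%/100 = 2576000 * 0.259/100 = 6671.84 kg/ha
Step 3: N mineralized = N pool * rate%/100 = 6671.84 * 1.8/100 = 120.1 kg/ha/yr

120.1


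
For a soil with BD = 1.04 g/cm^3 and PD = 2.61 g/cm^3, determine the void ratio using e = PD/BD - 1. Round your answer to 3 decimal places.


Step 1: e = PD / BD - 1
Step 2: e = 2.61 / 1.04 - 1
Step 3: e = 2.50962 - 1
Step 4: e = 1.51

1.51


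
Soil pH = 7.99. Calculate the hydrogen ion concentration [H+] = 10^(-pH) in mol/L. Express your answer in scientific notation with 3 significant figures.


Step 1: [H+] = 10^(-pH)
Step 2: [H+] = 10^(-7.99)
Step 3: [H+] = 1.02e-08 mol/L

1.02e-08


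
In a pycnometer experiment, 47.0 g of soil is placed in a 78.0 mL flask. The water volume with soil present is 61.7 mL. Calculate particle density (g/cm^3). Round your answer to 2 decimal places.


Step 1: Volume of solids = flask volume - water volume with soil
Step 2: V_solids = 78.0 - 61.7 = 16.3 mL
Step 3: Particle density = mass / V_solids = 47.0 / 16.3 = 2.88 g/cm^3

2.88


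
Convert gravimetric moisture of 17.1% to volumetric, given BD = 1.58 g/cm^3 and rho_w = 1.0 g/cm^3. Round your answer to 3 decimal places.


Step 1: theta = (w / 100) * BD / rho_w
Step 2: theta = (17.1 / 100) * 1.58 / 1.0
Step 3: theta = 0.171 * 1.58
Step 4: theta = 0.27

0.27


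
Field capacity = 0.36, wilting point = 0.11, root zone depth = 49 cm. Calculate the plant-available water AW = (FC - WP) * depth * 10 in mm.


Step 1: Available water = (FC - WP) * depth * 10
Step 2: AW = (0.36 - 0.11) * 49 * 10
Step 3: AW = 0.25 * 49 * 10
Step 4: AW = 122.5 mm

122.5


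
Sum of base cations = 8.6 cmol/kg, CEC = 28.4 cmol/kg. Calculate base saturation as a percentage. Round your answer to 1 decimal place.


Step 1: BS = 100 * (sum of bases) / CEC
Step 2: BS = 100 * 8.6 / 28.4
Step 3: BS = 30.3%

30.3


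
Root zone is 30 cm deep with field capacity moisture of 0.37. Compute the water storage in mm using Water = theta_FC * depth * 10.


Step 1: Water (mm) = theta_FC * depth (cm) * 10
Step 2: Water = 0.37 * 30 * 10
Step 3: Water = 111.0 mm

111.0


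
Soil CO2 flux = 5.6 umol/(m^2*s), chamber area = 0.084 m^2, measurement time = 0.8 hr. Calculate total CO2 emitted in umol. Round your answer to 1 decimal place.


Step 1: Convert time to seconds: 0.8 hr * 3600 = 2880.0 s
Step 2: Total = flux * area * time_s
Step 3: Total = 5.6 * 0.084 * 2880.0
Step 4: Total = 1354.8 umol

1354.8


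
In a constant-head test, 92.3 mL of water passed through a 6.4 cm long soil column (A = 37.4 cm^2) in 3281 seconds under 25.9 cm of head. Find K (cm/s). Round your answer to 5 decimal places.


Step 1: K = Q * L / (A * t * h)
Step 2: Numerator = 92.3 * 6.4 = 590.72
Step 3: Denominator = 37.4 * 3281 * 25.9 = 3178173.46
Step 4: K = 590.72 / 3178173.46 = 0.00019 cm/s

0.00019


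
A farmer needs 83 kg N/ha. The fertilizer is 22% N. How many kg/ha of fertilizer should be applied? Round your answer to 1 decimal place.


Step 1: Fertilizer rate = target N / (N content / 100)
Step 2: Rate = 83 / (22 / 100)
Step 3: Rate = 83 / 0.22
Step 4: Rate = 377.3 kg/ha

377.3


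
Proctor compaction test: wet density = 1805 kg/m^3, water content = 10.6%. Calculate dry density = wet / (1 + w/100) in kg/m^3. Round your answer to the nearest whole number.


Step 1: Dry density = wet density / (1 + w/100)
Step 2: Dry density = 1805 / (1 + 10.6/100)
Step 3: Dry density = 1805 / 1.106
Step 4: Dry density = 1632 kg/m^3

1632


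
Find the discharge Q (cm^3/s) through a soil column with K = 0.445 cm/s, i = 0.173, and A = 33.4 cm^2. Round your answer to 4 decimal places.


Step 1: Apply Darcy's law: Q = K * i * A
Step 2: Q = 0.445 * 0.173 * 33.4
Step 3: Q = 2.5713 cm^3/s

2.5713


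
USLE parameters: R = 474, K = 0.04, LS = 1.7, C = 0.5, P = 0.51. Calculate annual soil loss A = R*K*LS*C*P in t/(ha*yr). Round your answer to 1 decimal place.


Step 1: A = R * K * LS * C * P
Step 2: R * K = 474 * 0.04 = 18.96
Step 3: (R*K) * LS = 18.96 * 1.7 = 32.232
Step 4: * C * P = 32.232 * 0.5 * 0.51 = 8.2
Step 5: A = 8.2 t/(ha*yr)

8.2


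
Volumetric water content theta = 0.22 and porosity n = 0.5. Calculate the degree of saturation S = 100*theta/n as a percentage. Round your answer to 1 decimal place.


Step 1: S = 100 * theta_v / n
Step 2: S = 100 * 0.22 / 0.5
Step 3: S = 44.0%

44.0


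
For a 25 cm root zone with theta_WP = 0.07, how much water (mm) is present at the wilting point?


Step 1: Water (mm) = theta_WP * depth * 10
Step 2: Water = 0.07 * 25 * 10
Step 3: Water = 17.5 mm

17.5


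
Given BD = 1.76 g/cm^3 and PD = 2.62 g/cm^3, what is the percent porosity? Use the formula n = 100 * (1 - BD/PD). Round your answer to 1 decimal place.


Step 1: Formula: n = 100 * (1 - BD / PD)
Step 2: n = 100 * (1 - 1.76 / 2.62)
Step 3: n = 100 * (1 - 0.67176)
Step 4: n = 32.8%

32.8


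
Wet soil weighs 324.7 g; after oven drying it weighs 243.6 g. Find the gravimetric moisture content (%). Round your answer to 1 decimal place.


Step 1: Water mass = wet - dry = 324.7 - 243.6 = 81.1 g
Step 2: w = 100 * water mass / dry mass
Step 3: w = 100 * 81.1 / 243.6 = 33.3%

33.3


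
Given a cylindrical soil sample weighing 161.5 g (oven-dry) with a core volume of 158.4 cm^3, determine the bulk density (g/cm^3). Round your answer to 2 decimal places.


Step 1: Identify the formula: BD = dry mass / volume
Step 2: Substitute values: BD = 161.5 / 158.4
Step 3: BD = 1.02 g/cm^3

1.02


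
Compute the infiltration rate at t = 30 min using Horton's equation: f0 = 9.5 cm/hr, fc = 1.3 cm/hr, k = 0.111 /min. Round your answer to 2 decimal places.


Step 1: f = fc + (f0 - fc) * exp(-k * t)
Step 2: exp(-0.111 * 30) = 0.035793
Step 3: f = 1.3 + (9.5 - 1.3) * 0.035793
Step 4: f = 1.3 + 8.2 * 0.035793
Step 5: f = 1.59 cm/hr

1.59


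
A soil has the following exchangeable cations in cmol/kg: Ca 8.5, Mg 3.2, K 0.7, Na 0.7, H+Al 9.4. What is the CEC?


Step 1: CEC = Ca + Mg + K + Na + (H+Al)
Step 2: CEC = 8.5 + 3.2 + 0.7 + 0.7 + 9.4
Step 3: CEC = 22.5 cmol/kg

22.5


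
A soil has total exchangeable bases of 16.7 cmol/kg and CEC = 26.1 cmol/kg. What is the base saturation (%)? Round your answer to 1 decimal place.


Step 1: BS = 100 * (sum of bases) / CEC
Step 2: BS = 100 * 16.7 / 26.1
Step 3: BS = 64.0%

64.0


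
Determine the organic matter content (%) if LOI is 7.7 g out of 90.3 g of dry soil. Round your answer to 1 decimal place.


Step 1: OM% = 100 * LOI / sample mass
Step 2: OM = 100 * 7.7 / 90.3
Step 3: OM = 8.5%

8.5


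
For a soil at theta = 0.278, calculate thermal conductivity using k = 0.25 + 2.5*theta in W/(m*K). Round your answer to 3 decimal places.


Step 1: k = 0.25 + 2.5 * theta
Step 2: k = 0.25 + 2.5 * 0.278
Step 3: k = 0.25 + 0.695
Step 4: k = 0.945 W/(m*K)

0.945


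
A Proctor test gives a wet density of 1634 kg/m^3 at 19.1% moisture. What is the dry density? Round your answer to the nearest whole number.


Step 1: Dry density = wet density / (1 + w/100)
Step 2: Dry density = 1634 / (1 + 19.1/100)
Step 3: Dry density = 1634 / 1.191
Step 4: Dry density = 1372 kg/m^3

1372


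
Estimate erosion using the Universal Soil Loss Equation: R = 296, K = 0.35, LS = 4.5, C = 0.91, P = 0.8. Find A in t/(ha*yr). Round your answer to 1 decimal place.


Step 1: A = R * K * LS * C * P
Step 2: R * K = 296 * 0.35 = 103.6
Step 3: (R*K) * LS = 103.6 * 4.5 = 466.2
Step 4: * C * P = 466.2 * 0.91 * 0.8 = 339.4
Step 5: A = 339.4 t/(ha*yr)

339.4


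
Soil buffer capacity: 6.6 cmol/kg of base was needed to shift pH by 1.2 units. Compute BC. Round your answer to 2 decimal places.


Step 1: BC = change in base / change in pH
Step 2: BC = 6.6 / 1.2
Step 3: BC = 5.5 cmol/(kg*pH unit)

5.5


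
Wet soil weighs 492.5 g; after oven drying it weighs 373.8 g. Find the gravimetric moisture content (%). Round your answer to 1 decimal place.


Step 1: Water mass = wet - dry = 492.5 - 373.8 = 118.7 g
Step 2: w = 100 * water mass / dry mass
Step 3: w = 100 * 118.7 / 373.8 = 31.8%

31.8


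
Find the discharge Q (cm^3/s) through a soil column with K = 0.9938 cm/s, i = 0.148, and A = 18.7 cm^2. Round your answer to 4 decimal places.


Step 1: Apply Darcy's law: Q = K * i * A
Step 2: Q = 0.9938 * 0.148 * 18.7
Step 3: Q = 2.7504 cm^3/s

2.7504


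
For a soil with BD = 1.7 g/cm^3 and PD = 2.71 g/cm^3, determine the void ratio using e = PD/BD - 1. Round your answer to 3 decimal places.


Step 1: e = PD / BD - 1
Step 2: e = 2.71 / 1.7 - 1
Step 3: e = 1.59412 - 1
Step 4: e = 0.594

0.594


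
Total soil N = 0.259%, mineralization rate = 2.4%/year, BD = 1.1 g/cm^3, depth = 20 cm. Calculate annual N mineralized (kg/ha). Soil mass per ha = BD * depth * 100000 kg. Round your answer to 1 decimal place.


Step 1: Soil mass per ha = BD * depth * 100000 = 1.1 * 20 * 100000 = 2200000 kg
Step 2: Total N pool = soil mass * N%/100 = 2200000 * 0.259/100 = 5698.0 kg/ha
Step 3: N mineralized = N pool * rate%/100 = 5698.0 * 2.4/100 = 136.8 kg/ha/yr

136.8


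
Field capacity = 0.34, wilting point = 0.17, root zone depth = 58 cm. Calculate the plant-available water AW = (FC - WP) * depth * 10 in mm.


Step 1: Available water = (FC - WP) * depth * 10
Step 2: AW = (0.34 - 0.17) * 58 * 10
Step 3: AW = 0.17 * 58 * 10
Step 4: AW = 98.6 mm

98.6


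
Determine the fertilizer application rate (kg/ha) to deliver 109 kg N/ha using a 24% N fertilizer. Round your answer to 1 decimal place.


Step 1: Fertilizer rate = target N / (N content / 100)
Step 2: Rate = 109 / (24 / 100)
Step 3: Rate = 109 / 0.24
Step 4: Rate = 454.2 kg/ha

454.2


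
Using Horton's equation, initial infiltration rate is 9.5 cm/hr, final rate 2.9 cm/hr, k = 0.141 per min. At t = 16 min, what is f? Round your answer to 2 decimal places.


Step 1: f = fc + (f0 - fc) * exp(-k * t)
Step 2: exp(-0.141 * 16) = 0.104769
Step 3: f = 2.9 + (9.5 - 2.9) * 0.104769
Step 4: f = 2.9 + 6.6 * 0.104769
Step 5: f = 3.59 cm/hr

3.59


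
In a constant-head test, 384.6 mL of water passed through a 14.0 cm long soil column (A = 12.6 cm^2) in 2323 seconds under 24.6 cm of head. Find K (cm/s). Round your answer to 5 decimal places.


Step 1: K = Q * L / (A * t * h)
Step 2: Numerator = 384.6 * 14.0 = 5384.4
Step 3: Denominator = 12.6 * 2323 * 24.6 = 720037.08
Step 4: K = 5384.4 / 720037.08 = 0.00748 cm/s

0.00748


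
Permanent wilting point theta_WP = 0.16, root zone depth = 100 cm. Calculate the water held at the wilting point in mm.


Step 1: Water (mm) = theta_WP * depth * 10
Step 2: Water = 0.16 * 100 * 10
Step 3: Water = 160.0 mm

160.0


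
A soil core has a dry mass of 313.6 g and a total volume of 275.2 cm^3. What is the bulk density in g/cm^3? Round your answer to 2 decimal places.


Step 1: Identify the formula: BD = dry mass / volume
Step 2: Substitute values: BD = 313.6 / 275.2
Step 3: BD = 1.14 g/cm^3

1.14


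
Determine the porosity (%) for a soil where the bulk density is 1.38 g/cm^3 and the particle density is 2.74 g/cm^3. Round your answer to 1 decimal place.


Step 1: Formula: n = 100 * (1 - BD / PD)
Step 2: n = 100 * (1 - 1.38 / 2.74)
Step 3: n = 100 * (1 - 0.50365)
Step 4: n = 49.6%

49.6


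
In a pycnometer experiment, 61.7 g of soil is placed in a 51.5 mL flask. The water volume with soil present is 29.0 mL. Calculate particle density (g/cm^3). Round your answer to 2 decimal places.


Step 1: Volume of solids = flask volume - water volume with soil
Step 2: V_solids = 51.5 - 29.0 = 22.5 mL
Step 3: Particle density = mass / V_solids = 61.7 / 22.5 = 2.74 g/cm^3

2.74


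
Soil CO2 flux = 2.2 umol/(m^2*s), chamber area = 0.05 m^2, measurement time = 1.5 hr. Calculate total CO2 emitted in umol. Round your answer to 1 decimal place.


Step 1: Convert time to seconds: 1.5 hr * 3600 = 5400.0 s
Step 2: Total = flux * area * time_s
Step 3: Total = 2.2 * 0.05 * 5400.0
Step 4: Total = 594.0 umol

594.0


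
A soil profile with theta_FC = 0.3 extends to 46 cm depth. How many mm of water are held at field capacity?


Step 1: Water (mm) = theta_FC * depth (cm) * 10
Step 2: Water = 0.3 * 46 * 10
Step 3: Water = 138.0 mm

138.0


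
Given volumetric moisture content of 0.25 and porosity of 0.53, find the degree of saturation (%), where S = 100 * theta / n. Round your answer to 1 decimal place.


Step 1: S = 100 * theta_v / n
Step 2: S = 100 * 0.25 / 0.53
Step 3: S = 47.2%

47.2


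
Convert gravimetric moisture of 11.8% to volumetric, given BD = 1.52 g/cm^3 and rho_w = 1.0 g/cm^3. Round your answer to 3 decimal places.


Step 1: theta = (w / 100) * BD / rho_w
Step 2: theta = (11.8 / 100) * 1.52 / 1.0
Step 3: theta = 0.118 * 1.52
Step 4: theta = 0.179

0.179


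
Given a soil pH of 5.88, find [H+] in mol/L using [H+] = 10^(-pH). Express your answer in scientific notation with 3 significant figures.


Step 1: [H+] = 10^(-pH)
Step 2: [H+] = 10^(-5.88)
Step 3: [H+] = 1.32e-06 mol/L

1.32e-06


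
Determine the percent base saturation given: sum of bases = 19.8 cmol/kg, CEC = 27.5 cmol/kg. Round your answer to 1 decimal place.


Step 1: BS = 100 * (sum of bases) / CEC
Step 2: BS = 100 * 19.8 / 27.5
Step 3: BS = 72.0%

72.0


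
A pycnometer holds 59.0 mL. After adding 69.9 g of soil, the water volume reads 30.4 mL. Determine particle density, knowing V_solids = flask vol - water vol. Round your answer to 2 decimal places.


Step 1: Volume of solids = flask volume - water volume with soil
Step 2: V_solids = 59.0 - 30.4 = 28.6 mL
Step 3: Particle density = mass / V_solids = 69.9 / 28.6 = 2.44 g/cm^3

2.44


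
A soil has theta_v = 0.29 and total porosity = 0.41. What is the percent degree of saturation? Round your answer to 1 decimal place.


Step 1: S = 100 * theta_v / n
Step 2: S = 100 * 0.29 / 0.41
Step 3: S = 70.7%

70.7


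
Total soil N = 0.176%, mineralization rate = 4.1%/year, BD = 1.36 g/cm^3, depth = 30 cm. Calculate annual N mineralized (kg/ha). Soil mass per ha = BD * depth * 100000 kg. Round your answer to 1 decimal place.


Step 1: Soil mass per ha = BD * depth * 100000 = 1.36 * 30 * 100000 = 4080000 kg
Step 2: Total N pool = soil mass * N%/100 = 4080000 * 0.176/100 = 7180.8 kg/ha
Step 3: N mineralized = N pool * rate%/100 = 7180.8 * 4.1/100 = 294.4 kg/ha/yr

294.4


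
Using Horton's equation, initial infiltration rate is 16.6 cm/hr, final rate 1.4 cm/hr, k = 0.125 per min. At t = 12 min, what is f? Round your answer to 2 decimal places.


Step 1: f = fc + (f0 - fc) * exp(-k * t)
Step 2: exp(-0.125 * 12) = 0.22313
Step 3: f = 1.4 + (16.6 - 1.4) * 0.22313
Step 4: f = 1.4 + 15.2 * 0.22313
Step 5: f = 4.79 cm/hr

4.79


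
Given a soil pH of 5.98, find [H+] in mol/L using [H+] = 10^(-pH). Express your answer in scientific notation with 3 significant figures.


Step 1: [H+] = 10^(-pH)
Step 2: [H+] = 10^(-5.98)
Step 3: [H+] = 1.05e-06 mol/L

1.05e-06


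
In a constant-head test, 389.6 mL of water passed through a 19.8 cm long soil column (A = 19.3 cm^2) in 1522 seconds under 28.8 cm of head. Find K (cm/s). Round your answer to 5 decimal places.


Step 1: K = Q * L / (A * t * h)
Step 2: Numerator = 389.6 * 19.8 = 7714.08
Step 3: Denominator = 19.3 * 1522 * 28.8 = 845988.48
Step 4: K = 7714.08 / 845988.48 = 0.00912 cm/s

0.00912


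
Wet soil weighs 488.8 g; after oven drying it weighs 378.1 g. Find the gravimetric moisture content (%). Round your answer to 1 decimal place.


Step 1: Water mass = wet - dry = 488.8 - 378.1 = 110.7 g
Step 2: w = 100 * water mass / dry mass
Step 3: w = 100 * 110.7 / 378.1 = 29.3%

29.3


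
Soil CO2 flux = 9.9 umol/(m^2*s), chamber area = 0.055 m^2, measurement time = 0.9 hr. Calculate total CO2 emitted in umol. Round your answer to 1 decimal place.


Step 1: Convert time to seconds: 0.9 hr * 3600 = 3240.0 s
Step 2: Total = flux * area * time_s
Step 3: Total = 9.9 * 0.055 * 3240.0
Step 4: Total = 1764.2 umol

1764.2


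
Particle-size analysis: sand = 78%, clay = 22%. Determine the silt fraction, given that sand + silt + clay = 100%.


Step 1: sand + silt + clay = 100%
Step 2: silt = 100 - sand - clay
Step 3: silt = 100 - 78 - 22
Step 4: silt = 0%

0


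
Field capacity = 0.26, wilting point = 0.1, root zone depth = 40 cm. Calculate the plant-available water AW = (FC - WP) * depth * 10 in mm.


Step 1: Available water = (FC - WP) * depth * 10
Step 2: AW = (0.26 - 0.1) * 40 * 10
Step 3: AW = 0.16 * 40 * 10
Step 4: AW = 64.0 mm

64.0


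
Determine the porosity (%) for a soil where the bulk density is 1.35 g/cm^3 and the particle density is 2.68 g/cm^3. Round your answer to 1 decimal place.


Step 1: Formula: n = 100 * (1 - BD / PD)
Step 2: n = 100 * (1 - 1.35 / 2.68)
Step 3: n = 100 * (1 - 0.50373)
Step 4: n = 49.6%

49.6


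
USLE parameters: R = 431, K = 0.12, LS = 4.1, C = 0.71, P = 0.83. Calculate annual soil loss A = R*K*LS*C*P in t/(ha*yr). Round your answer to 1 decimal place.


Step 1: A = R * K * LS * C * P
Step 2: R * K = 431 * 0.12 = 51.72
Step 3: (R*K) * LS = 51.72 * 4.1 = 212.052
Step 4: * C * P = 212.052 * 0.71 * 0.83 = 125.0
Step 5: A = 125.0 t/(ha*yr)

125.0


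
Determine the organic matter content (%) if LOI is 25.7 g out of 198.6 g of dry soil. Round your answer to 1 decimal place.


Step 1: OM% = 100 * LOI / sample mass
Step 2: OM = 100 * 25.7 / 198.6
Step 3: OM = 12.9%

12.9


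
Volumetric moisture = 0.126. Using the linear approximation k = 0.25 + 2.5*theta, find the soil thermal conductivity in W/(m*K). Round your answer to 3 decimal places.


Step 1: k = 0.25 + 2.5 * theta
Step 2: k = 0.25 + 2.5 * 0.126
Step 3: k = 0.25 + 0.315
Step 4: k = 0.565 W/(m*K)

0.565


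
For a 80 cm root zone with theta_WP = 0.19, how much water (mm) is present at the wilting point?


Step 1: Water (mm) = theta_WP * depth * 10
Step 2: Water = 0.19 * 80 * 10
Step 3: Water = 152.0 mm

152.0


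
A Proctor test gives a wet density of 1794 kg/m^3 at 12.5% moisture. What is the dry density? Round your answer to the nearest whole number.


Step 1: Dry density = wet density / (1 + w/100)
Step 2: Dry density = 1794 / (1 + 12.5/100)
Step 3: Dry density = 1794 / 1.125
Step 4: Dry density = 1595 kg/m^3

1595


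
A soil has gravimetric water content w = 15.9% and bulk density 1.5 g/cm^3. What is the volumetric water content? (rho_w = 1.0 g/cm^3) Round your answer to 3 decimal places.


Step 1: theta = (w / 100) * BD / rho_w
Step 2: theta = (15.9 / 100) * 1.5 / 1.0
Step 3: theta = 0.159 * 1.5
Step 4: theta = 0.239

0.239


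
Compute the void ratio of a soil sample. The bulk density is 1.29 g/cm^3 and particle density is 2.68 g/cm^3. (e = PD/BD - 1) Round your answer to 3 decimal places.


Step 1: e = PD / BD - 1
Step 2: e = 2.68 / 1.29 - 1
Step 3: e = 2.07752 - 1
Step 4: e = 1.078

1.078


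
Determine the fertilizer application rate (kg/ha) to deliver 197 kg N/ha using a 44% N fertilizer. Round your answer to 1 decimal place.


Step 1: Fertilizer rate = target N / (N content / 100)
Step 2: Rate = 197 / (44 / 100)
Step 3: Rate = 197 / 0.44
Step 4: Rate = 447.7 kg/ha

447.7


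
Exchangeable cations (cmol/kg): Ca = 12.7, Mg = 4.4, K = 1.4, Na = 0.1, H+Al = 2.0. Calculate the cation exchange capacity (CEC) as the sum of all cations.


Step 1: CEC = Ca + Mg + K + Na + (H+Al)
Step 2: CEC = 12.7 + 4.4 + 1.4 + 0.1 + 2.0
Step 3: CEC = 20.6 cmol/kg

20.6


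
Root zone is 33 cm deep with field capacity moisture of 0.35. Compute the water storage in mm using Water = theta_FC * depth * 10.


Step 1: Water (mm) = theta_FC * depth (cm) * 10
Step 2: Water = 0.35 * 33 * 10
Step 3: Water = 115.5 mm

115.5


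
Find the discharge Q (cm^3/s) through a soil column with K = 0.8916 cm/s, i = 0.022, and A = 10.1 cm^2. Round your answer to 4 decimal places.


Step 1: Apply Darcy's law: Q = K * i * A
Step 2: Q = 0.8916 * 0.022 * 10.1
Step 3: Q = 0.1981 cm^3/s

0.1981


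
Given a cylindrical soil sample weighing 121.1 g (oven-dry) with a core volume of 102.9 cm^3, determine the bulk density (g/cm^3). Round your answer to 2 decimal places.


Step 1: Identify the formula: BD = dry mass / volume
Step 2: Substitute values: BD = 121.1 / 102.9
Step 3: BD = 1.18 g/cm^3

1.18


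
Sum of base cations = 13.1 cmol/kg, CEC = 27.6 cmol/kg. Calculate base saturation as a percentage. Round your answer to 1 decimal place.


Step 1: BS = 100 * (sum of bases) / CEC
Step 2: BS = 100 * 13.1 / 27.6
Step 3: BS = 47.5%

47.5


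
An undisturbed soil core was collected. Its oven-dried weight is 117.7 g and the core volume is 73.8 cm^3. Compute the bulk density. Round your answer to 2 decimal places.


Step 1: Identify the formula: BD = dry mass / volume
Step 2: Substitute values: BD = 117.7 / 73.8
Step 3: BD = 1.59 g/cm^3

1.59


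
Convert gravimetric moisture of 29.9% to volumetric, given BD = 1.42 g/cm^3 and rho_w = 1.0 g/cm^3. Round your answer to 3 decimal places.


Step 1: theta = (w / 100) * BD / rho_w
Step 2: theta = (29.9 / 100) * 1.42 / 1.0
Step 3: theta = 0.299 * 1.42
Step 4: theta = 0.425

0.425


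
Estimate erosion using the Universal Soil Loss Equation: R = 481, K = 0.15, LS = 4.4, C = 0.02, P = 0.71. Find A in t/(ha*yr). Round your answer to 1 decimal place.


Step 1: A = R * K * LS * C * P
Step 2: R * K = 481 * 0.15 = 72.15
Step 3: (R*K) * LS = 72.15 * 4.4 = 317.46
Step 4: * C * P = 317.46 * 0.02 * 0.71 = 4.5
Step 5: A = 4.5 t/(ha*yr)

4.5


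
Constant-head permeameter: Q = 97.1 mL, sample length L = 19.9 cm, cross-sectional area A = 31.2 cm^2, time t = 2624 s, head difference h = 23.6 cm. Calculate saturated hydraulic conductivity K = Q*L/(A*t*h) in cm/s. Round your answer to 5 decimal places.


Step 1: K = Q * L / (A * t * h)
Step 2: Numerator = 97.1 * 19.9 = 1932.29
Step 3: Denominator = 31.2 * 2624 * 23.6 = 1932103.68
Step 4: K = 1932.29 / 1932103.68 = 0.001 cm/s

0.001


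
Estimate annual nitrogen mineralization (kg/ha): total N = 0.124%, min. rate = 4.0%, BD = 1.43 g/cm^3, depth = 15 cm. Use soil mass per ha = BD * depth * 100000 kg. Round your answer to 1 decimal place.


Step 1: Soil mass per ha = BD * depth * 100000 = 1.43 * 15 * 100000 = 2145000 kg
Step 2: Total N pool = soil mass * N%/100 = 2145000 * 0.124/100 = 2659.8 kg/ha
Step 3: N mineralized = N pool * rate%/100 = 2659.8 * 4.0/100 = 106.4 kg/ha/yr

106.4


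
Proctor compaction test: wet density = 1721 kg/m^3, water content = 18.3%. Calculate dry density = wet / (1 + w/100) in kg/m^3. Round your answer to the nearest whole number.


Step 1: Dry density = wet density / (1 + w/100)
Step 2: Dry density = 1721 / (1 + 18.3/100)
Step 3: Dry density = 1721 / 1.183
Step 4: Dry density = 1455 kg/m^3

1455


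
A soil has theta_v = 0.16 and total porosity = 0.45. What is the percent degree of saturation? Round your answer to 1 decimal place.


Step 1: S = 100 * theta_v / n
Step 2: S = 100 * 0.16 / 0.45
Step 3: S = 35.6%

35.6


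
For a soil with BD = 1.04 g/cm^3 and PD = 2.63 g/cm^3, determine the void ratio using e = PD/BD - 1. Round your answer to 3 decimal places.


Step 1: e = PD / BD - 1
Step 2: e = 2.63 / 1.04 - 1
Step 3: e = 2.52885 - 1
Step 4: e = 1.529

1.529


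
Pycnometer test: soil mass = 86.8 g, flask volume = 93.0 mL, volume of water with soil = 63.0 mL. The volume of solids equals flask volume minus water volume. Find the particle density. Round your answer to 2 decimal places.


Step 1: Volume of solids = flask volume - water volume with soil
Step 2: V_solids = 93.0 - 63.0 = 30.0 mL
Step 3: Particle density = mass / V_solids = 86.8 / 30.0 = 2.89 g/cm^3

2.89


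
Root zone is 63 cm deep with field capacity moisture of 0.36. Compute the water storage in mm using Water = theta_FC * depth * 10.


Step 1: Water (mm) = theta_FC * depth (cm) * 10
Step 2: Water = 0.36 * 63 * 10
Step 3: Water = 226.8 mm

226.8


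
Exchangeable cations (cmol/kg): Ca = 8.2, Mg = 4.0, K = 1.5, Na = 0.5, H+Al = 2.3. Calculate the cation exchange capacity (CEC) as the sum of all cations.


Step 1: CEC = Ca + Mg + K + Na + (H+Al)
Step 2: CEC = 8.2 + 4.0 + 1.5 + 0.5 + 2.3
Step 3: CEC = 16.5 cmol/kg

16.5


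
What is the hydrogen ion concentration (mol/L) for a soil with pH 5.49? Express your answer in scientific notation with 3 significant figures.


Step 1: [H+] = 10^(-pH)
Step 2: [H+] = 10^(-5.49)
Step 3: [H+] = 3.24e-06 mol/L

3.24e-06


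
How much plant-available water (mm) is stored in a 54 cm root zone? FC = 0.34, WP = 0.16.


Step 1: Available water = (FC - WP) * depth * 10
Step 2: AW = (0.34 - 0.16) * 54 * 10
Step 3: AW = 0.18 * 54 * 10
Step 4: AW = 97.2 mm

97.2


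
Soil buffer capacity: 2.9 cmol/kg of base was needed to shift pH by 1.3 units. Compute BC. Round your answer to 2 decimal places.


Step 1: BC = change in base / change in pH
Step 2: BC = 2.9 / 1.3
Step 3: BC = 2.23 cmol/(kg*pH unit)

2.23


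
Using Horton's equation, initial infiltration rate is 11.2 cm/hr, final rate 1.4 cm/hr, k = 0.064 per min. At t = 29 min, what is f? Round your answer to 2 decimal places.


Step 1: f = fc + (f0 - fc) * exp(-k * t)
Step 2: exp(-0.064 * 29) = 0.156297
Step 3: f = 1.4 + (11.2 - 1.4) * 0.156297
Step 4: f = 1.4 + 9.8 * 0.156297
Step 5: f = 2.93 cm/hr

2.93


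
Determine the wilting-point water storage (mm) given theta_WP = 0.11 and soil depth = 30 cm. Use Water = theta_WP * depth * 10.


Step 1: Water (mm) = theta_WP * depth * 10
Step 2: Water = 0.11 * 30 * 10
Step 3: Water = 33.0 mm

33.0


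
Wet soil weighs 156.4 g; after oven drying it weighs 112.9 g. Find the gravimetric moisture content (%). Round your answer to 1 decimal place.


Step 1: Water mass = wet - dry = 156.4 - 112.9 = 43.5 g
Step 2: w = 100 * water mass / dry mass
Step 3: w = 100 * 43.5 / 112.9 = 38.5%

38.5


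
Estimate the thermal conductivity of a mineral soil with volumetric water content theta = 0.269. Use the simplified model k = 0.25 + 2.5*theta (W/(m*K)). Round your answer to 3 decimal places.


Step 1: k = 0.25 + 2.5 * theta
Step 2: k = 0.25 + 2.5 * 0.269
Step 3: k = 0.25 + 0.673
Step 4: k = 0.923 W/(m*K)

0.923


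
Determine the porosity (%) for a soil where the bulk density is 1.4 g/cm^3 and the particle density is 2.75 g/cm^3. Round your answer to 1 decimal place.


Step 1: Formula: n = 100 * (1 - BD / PD)
Step 2: n = 100 * (1 - 1.4 / 2.75)
Step 3: n = 100 * (1 - 0.50909)
Step 4: n = 49.1%

49.1


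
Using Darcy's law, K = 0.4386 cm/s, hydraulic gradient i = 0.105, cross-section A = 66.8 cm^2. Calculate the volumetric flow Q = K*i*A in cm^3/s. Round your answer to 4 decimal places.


Step 1: Apply Darcy's law: Q = K * i * A
Step 2: Q = 0.4386 * 0.105 * 66.8
Step 3: Q = 3.0763 cm^3/s

3.0763


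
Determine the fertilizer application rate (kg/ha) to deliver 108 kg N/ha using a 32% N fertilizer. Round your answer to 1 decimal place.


Step 1: Fertilizer rate = target N / (N content / 100)
Step 2: Rate = 108 / (32 / 100)
Step 3: Rate = 108 / 0.32
Step 4: Rate = 337.5 kg/ha

337.5


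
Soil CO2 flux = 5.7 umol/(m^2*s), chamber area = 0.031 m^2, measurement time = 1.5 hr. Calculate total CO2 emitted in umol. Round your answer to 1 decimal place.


Step 1: Convert time to seconds: 1.5 hr * 3600 = 5400.0 s
Step 2: Total = flux * area * time_s
Step 3: Total = 5.7 * 0.031 * 5400.0
Step 4: Total = 954.2 umol

954.2


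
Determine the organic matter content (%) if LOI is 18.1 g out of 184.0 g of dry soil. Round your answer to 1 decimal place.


Step 1: OM% = 100 * LOI / sample mass
Step 2: OM = 100 * 18.1 / 184.0
Step 3: OM = 9.8%

9.8


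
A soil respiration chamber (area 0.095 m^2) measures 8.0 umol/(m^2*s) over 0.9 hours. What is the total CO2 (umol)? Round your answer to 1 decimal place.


Step 1: Convert time to seconds: 0.9 hr * 3600 = 3240.0 s
Step 2: Total = flux * area * time_s
Step 3: Total = 8.0 * 0.095 * 3240.0
Step 4: Total = 2462.4 umol

2462.4


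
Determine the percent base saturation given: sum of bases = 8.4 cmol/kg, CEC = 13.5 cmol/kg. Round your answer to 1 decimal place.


Step 1: BS = 100 * (sum of bases) / CEC
Step 2: BS = 100 * 8.4 / 13.5
Step 3: BS = 62.2%

62.2


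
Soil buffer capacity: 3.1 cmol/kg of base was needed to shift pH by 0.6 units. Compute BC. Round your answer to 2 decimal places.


Step 1: BC = change in base / change in pH
Step 2: BC = 3.1 / 0.6
Step 3: BC = 5.17 cmol/(kg*pH unit)

5.17


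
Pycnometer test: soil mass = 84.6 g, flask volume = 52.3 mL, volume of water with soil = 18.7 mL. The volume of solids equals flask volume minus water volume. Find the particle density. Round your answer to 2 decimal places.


Step 1: Volume of solids = flask volume - water volume with soil
Step 2: V_solids = 52.3 - 18.7 = 33.6 mL
Step 3: Particle density = mass / V_solids = 84.6 / 33.6 = 2.52 g/cm^3

2.52


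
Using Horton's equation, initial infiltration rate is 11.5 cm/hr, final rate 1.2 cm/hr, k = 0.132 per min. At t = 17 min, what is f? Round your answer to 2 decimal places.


Step 1: f = fc + (f0 - fc) * exp(-k * t)
Step 2: exp(-0.132 * 17) = 0.106034
Step 3: f = 1.2 + (11.5 - 1.2) * 0.106034
Step 4: f = 1.2 + 10.3 * 0.106034
Step 5: f = 2.29 cm/hr

2.29


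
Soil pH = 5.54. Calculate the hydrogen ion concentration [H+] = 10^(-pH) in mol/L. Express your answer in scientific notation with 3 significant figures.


Step 1: [H+] = 10^(-pH)
Step 2: [H+] = 10^(-5.54)
Step 3: [H+] = 2.88e-06 mol/L

2.88e-06


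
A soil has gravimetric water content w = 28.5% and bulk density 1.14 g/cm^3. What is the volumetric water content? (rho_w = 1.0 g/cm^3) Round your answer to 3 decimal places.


Step 1: theta = (w / 100) * BD / rho_w
Step 2: theta = (28.5 / 100) * 1.14 / 1.0
Step 3: theta = 0.285 * 1.14
Step 4: theta = 0.325

0.325


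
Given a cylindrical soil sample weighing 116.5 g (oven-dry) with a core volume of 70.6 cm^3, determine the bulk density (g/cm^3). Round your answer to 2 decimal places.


Step 1: Identify the formula: BD = dry mass / volume
Step 2: Substitute values: BD = 116.5 / 70.6
Step 3: BD = 1.65 g/cm^3

1.65


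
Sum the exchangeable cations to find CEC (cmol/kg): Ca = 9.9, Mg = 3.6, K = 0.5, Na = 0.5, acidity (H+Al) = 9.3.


Step 1: CEC = Ca + Mg + K + Na + (H+Al)
Step 2: CEC = 9.9 + 3.6 + 0.5 + 0.5 + 9.3
Step 3: CEC = 23.8 cmol/kg

23.8


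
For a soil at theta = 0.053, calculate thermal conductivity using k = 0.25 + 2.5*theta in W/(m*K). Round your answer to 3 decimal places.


Step 1: k = 0.25 + 2.5 * theta
Step 2: k = 0.25 + 2.5 * 0.053
Step 3: k = 0.25 + 0.133
Step 4: k = 0.383 W/(m*K)

0.383


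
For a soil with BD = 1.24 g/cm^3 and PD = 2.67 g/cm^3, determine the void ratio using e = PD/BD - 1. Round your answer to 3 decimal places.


Step 1: e = PD / BD - 1
Step 2: e = 2.67 / 1.24 - 1
Step 3: e = 2.15323 - 1
Step 4: e = 1.153

1.153


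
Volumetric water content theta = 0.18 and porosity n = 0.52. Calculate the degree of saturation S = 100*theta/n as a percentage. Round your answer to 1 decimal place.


Step 1: S = 100 * theta_v / n
Step 2: S = 100 * 0.18 / 0.52
Step 3: S = 34.6%

34.6


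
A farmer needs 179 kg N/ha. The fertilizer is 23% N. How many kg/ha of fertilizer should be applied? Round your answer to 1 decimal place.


Step 1: Fertilizer rate = target N / (N content / 100)
Step 2: Rate = 179 / (23 / 100)
Step 3: Rate = 179 / 0.23
Step 4: Rate = 778.3 kg/ha

778.3
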